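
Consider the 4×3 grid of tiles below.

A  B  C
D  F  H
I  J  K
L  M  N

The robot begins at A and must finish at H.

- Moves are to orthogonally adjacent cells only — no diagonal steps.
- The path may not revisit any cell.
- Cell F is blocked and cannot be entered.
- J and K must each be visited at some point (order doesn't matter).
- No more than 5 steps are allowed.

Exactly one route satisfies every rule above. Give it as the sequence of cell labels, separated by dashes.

A - D - I - J - K - H

Any route must reach J and K and still end at H within 5 moves, so the order of the required stops is forced.
Route from A: down 2 to I, right 2 to K, up 1 to H — 5 moves in all.
Check: all required cells visited; 5 ≤ 5 moves.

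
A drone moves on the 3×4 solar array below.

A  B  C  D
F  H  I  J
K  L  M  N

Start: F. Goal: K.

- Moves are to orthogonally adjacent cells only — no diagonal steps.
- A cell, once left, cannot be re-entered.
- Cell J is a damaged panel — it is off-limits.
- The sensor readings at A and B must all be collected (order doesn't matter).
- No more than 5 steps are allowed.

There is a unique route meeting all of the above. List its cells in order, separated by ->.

F -> A -> B -> H -> L -> K

Any route must reach A and B and still end at K within 5 moves, so the order of the required stops is forced.
Route from F: up to A, right to B, 2× down (reaching L), left to K — 5 moves in all.
Check: all required cells visited; 5 ≤ 5 moves.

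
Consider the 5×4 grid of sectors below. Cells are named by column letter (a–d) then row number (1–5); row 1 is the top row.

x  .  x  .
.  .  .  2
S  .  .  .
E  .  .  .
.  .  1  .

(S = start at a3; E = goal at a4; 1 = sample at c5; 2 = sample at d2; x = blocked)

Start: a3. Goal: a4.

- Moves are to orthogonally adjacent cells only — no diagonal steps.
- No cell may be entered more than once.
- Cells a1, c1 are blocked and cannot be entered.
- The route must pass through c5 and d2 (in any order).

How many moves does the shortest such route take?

11

Any route passes through c5 and d2 in some order between a3 and a4. Summing Manhattan distances along each leg and taking the cheapest ordering (a3 → d2 → c5 → a4) gives a lower bound of 4 + 4 + 3 = 11 moves.
A route of 11 moves achieves this: a3 → a2 → b2 → c2 → d2 → d3 → d4 → d5 → c5 → c4 → b4 → a4.
Since 11 matches the lower bound, it is optimal.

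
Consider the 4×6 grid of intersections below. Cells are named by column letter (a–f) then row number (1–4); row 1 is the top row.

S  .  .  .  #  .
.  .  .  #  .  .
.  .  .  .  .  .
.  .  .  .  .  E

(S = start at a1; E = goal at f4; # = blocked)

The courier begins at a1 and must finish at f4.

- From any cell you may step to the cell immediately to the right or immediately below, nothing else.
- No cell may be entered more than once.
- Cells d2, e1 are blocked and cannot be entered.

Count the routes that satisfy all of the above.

A right/down-only route from a1 to f4 makes exactly 3 down-moves and 5 right-moves in some order.
With no other constraints that would be C(8,3) = 56 routes.
Subtract routes through each blocked cell (inclusion–exclusion for overlaps): − through e1: 4 − through d2: 24 → 28.
That gives 28 routes.

28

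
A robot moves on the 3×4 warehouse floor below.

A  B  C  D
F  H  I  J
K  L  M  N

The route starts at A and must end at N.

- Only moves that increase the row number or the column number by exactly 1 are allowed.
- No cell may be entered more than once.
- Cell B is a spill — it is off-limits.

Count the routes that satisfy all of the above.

4

A right/down-only route from A to N makes exactly 2 down-moves and 3 right-moves in some order.
With no other constraints that would be C(5,2) = 10 routes.
Subtract routes through each blocked cell (inclusion–exclusion for overlaps): − through B: 6 → 4.
That gives 4 routes.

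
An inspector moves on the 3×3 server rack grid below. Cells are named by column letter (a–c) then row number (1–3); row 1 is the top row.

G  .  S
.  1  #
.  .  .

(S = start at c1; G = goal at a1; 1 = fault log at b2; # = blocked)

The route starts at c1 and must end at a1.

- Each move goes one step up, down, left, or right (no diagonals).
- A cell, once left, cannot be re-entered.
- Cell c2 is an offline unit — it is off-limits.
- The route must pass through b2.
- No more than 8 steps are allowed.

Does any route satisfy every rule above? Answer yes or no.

yes

One route that works: c1 → b1 → b2 → a2 → a1.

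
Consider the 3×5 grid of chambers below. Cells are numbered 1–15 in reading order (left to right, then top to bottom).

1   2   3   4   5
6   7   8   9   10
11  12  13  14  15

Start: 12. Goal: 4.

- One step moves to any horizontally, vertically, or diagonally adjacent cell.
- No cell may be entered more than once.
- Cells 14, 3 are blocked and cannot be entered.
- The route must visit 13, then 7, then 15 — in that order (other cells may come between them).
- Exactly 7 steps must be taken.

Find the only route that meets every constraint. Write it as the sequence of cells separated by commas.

12, 13, 7, 8, 9, 15, 10, 4

The waypoints must appear in the order 13, 7, 15, with no cell reused.
Route from 12: right 1 to 13, up-left 1 to 7, right 2 to 9, down-right 1 to 15, up 1 to 10, up-left 1 to 4 — 7 moves in all.
Check: order respected (13 at step 1, 7 at step 2, 15 at step 5); 7 moves as required.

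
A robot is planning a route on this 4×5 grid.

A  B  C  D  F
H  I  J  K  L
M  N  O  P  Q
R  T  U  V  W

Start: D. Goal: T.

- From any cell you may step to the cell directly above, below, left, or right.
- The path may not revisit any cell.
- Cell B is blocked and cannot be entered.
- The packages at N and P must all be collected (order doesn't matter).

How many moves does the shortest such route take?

Any route passes through N and P in some order between D and T. Summing Manhattan distances along each leg and taking the cheapest ordering (D → P → N → T) gives a lower bound of 2 + 2 + 1 = 5 moves.
A route of 5 moves achieves this: D → K → P → O → N → T.
Since 5 matches the lower bound, it is optimal.

5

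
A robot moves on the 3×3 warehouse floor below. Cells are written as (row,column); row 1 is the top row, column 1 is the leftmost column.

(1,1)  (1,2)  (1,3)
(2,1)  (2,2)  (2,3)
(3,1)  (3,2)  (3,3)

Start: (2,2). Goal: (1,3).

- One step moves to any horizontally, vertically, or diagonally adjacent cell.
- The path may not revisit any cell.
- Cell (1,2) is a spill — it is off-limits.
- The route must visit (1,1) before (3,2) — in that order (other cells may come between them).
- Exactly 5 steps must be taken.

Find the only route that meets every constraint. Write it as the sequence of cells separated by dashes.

The waypoints must appear in the order (1,1), (3,2), with no cell reused.
Route from (2,2): up-left 1 to (1,1), down 1 to (2,1), down-right 1 to (3,2), up-right 1 to (2,3), up 1 to (1,3) — 5 moves in all.
Check: order respected ((1,1) at step 1, (3,2) at step 3); 5 moves as required.

(2,2) - (1,1) - (2,1) - (3,2) - (2,3) - (1,3)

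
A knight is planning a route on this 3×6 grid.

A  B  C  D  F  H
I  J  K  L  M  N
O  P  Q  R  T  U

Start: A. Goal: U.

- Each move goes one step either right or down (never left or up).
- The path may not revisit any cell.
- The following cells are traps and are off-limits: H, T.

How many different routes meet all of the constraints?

A right/down-only route from A to U makes exactly 2 down-moves and 5 right-moves in some order.
With no other constraints that would be C(7,2) = 21 routes.
Subtract routes through each blocked cell (inclusion–exclusion for overlaps): − through H: 1 − through T: 15 → 5.
That gives 5 routes.

5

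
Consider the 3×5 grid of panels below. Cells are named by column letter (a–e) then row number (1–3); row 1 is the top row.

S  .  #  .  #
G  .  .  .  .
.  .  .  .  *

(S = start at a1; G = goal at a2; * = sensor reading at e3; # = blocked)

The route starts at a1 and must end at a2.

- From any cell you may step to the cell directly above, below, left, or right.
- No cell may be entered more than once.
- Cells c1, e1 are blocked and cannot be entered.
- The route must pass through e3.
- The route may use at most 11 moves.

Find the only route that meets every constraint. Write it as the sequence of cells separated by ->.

a1 -> b1 -> b2 -> c2 -> d2 -> e2 -> e3 -> d3 -> c3 -> b3 -> a3 -> a2

The budget equals the shortest possible length, so every move has to be on a shortest route through the required cells.
Route from a1: right to b1, down to b2, 3× right (reaching e2), down to e3, 4× left (reaching a3), up to a2 — 11 moves in all.
Check: all required cells visited; 11 ≤ 11 moves.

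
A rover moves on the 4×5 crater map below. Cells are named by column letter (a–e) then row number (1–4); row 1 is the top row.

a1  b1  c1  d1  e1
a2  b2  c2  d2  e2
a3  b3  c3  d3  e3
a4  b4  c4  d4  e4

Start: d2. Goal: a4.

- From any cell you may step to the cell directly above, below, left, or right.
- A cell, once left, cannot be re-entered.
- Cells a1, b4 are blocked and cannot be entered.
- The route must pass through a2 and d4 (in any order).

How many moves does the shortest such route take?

9

Any route passes through a2 and d4 in some order between d2 and a4. Summing Manhattan distances along each leg and taking the cheapest ordering (d2 → d4 → a2 → a4) gives a lower bound of 2 + 5 + 2 = 9 moves.
A route of 9 moves achieves this: d2 → d3 → d4 → c4 → c3 → c2 → b2 → a2 → a3 → a4.
Since 9 matches the lower bound, it is optimal.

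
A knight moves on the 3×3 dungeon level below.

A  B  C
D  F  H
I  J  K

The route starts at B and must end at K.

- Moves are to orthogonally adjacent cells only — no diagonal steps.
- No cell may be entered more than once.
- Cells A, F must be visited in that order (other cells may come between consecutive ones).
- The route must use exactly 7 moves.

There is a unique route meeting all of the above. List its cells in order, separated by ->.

B -> A -> D -> I -> J -> F -> H -> K

The waypoints must appear in the order A, F, with no cell reused.
Route from B: left to A, 2× down (reaching I), right to J, up to F, right to H, down to K — 7 moves in all.
Check: order respected (A at step 1, F at step 5); 7 moves as required.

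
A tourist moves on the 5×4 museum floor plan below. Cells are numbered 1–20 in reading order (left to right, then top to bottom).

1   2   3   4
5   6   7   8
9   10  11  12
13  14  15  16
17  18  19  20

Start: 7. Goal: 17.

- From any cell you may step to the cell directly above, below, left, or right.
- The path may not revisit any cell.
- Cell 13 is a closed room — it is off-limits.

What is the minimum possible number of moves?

The Manhattan distance from 7 to 17 is |2−5| + |3−1| = 5, so at least 5 moves are needed.
A route of 5 moves achieves this: 7 → 11 → 15 → 19 → 18 → 17.
Since 5 matches the lower bound, it is optimal.

5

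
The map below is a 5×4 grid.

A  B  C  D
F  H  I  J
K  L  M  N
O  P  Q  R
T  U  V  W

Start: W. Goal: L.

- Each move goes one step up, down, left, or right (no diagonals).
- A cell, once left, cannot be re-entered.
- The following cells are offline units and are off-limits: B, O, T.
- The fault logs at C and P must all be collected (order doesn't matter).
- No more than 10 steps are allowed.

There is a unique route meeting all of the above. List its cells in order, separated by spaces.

The budget equals the shortest possible length, so every move has to be on a shortest route through the required cells.
Route from W: 4× up (reaching D), left to C, 3× down (reaching Q), left to P, up to L — 10 moves in all.
Check: all required cells visited; 10 ≤ 10 moves.

W R N J D C I M Q P L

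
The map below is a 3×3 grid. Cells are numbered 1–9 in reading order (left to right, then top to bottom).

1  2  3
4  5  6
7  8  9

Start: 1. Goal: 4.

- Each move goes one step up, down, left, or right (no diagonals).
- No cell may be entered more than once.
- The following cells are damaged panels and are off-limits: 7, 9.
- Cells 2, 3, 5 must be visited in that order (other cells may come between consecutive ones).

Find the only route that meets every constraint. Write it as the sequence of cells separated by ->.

1 -> 2 -> 3 -> 6 -> 5 -> 4

The waypoints must appear in the order 2, 3, 5, with no cell reused.
Route from 1: 2× right (reaching 3), down to 6, 2× left (reaching 4) — 5 moves in all.
Check: order respected (2 at step 1, 3 at step 2, 5 at step 4).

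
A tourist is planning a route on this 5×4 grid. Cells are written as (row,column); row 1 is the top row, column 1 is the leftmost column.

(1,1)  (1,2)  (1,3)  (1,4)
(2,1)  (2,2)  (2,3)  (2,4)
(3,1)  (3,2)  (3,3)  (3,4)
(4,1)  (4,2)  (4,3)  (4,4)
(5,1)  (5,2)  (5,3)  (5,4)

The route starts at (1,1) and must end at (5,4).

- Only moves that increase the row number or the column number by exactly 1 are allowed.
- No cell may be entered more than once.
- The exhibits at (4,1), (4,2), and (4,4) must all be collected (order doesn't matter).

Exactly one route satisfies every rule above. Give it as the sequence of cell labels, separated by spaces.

Moves only go right or down, so the column and row indices never decrease.
Route from (1,1): down 3 to (4,1), right 3 to (4,4), down 1 to (5,4) — 7 moves in all.
Check: all required cells visited.

(1,1) (2,1) (3,1) (4,1) (4,2) (4,3) (4,4) (5,4)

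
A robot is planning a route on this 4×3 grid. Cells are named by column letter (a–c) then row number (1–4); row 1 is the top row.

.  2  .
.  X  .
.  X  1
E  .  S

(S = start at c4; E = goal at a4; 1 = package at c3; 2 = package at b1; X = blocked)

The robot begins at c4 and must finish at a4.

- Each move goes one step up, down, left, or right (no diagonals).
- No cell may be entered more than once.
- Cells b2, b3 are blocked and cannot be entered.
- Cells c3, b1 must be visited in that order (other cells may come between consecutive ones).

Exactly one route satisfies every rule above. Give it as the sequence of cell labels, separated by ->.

The waypoints must appear in the order c3, b1, with no cell reused.
Route from c4: 3× up (reaching c1), 2× left (reaching a1), 3× down (reaching a4) — 8 moves in all.
Check: order respected (1 at step 1, 2 at step 4).

c4 -> c3 -> c2 -> c1 -> b1 -> a1 -> a2 -> a3 -> a4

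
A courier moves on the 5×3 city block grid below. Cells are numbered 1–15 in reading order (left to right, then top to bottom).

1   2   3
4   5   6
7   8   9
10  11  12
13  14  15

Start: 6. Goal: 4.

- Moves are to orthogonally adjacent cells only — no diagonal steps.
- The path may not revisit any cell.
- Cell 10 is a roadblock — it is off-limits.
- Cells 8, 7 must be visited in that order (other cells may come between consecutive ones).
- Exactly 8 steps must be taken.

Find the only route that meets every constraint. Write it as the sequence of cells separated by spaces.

6 9 12 15 14 11 8 7 4

The waypoints must appear in the order 8, 7, with no cell reused.
Route from 6: down 3 to 15, left 1 to 14, up 2 to 8, left 1 to 7, up 1 to 4 — 8 moves in all.
Check: order respected (8 at step 6, 7 at step 7); 8 moves as required.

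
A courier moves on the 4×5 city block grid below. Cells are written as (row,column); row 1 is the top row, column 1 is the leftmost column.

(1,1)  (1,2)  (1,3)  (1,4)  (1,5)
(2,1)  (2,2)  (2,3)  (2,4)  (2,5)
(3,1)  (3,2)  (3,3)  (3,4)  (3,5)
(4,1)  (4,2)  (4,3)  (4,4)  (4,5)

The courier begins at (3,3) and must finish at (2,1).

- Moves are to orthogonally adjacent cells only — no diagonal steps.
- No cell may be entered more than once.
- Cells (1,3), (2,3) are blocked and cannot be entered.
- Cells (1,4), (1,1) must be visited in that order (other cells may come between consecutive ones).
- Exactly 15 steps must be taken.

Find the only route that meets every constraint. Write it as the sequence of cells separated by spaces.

(3,3) (3,4) (2,4) (1,4) (1,5) (2,5) (3,5) (4,5) (4,4) (4,3) (4,2) (3,2) (2,2) (1,2) (1,1) (2,1)

The waypoints must appear in the order (1,4), (1,1), with no cell reused.
Route from (3,3): right to (3,4), 2× up (reaching (1,4)), right to (1,5), 3× down (reaching (4,5)), 3× left (reaching (4,2)), 3× up (reaching (1,2)), left to (1,1), down to (2,1) — 15 moves in all.
Check: order respected ((1,4) at step 3, (1,1) at step 14); 15 moves as required.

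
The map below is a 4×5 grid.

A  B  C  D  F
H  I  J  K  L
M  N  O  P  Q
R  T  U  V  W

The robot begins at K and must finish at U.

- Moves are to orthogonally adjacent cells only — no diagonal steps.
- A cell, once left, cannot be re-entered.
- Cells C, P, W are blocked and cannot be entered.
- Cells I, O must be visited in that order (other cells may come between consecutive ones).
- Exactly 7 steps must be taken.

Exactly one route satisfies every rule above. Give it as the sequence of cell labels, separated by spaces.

The waypoints must appear in the order I, O, with no cell reused.
Route from K: left 3 to H, down 1 to M, right 2 to O, down 1 to U — 7 moves in all.
Check: order respected (I at step 2, O at step 6); 7 moves as required.

K J I H M N O U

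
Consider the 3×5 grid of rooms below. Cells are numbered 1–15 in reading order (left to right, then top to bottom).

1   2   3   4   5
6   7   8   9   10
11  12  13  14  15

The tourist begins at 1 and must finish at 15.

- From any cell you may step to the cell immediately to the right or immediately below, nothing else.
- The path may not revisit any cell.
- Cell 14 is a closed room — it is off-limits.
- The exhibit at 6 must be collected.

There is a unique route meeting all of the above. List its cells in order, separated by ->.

1 -> 6 -> 7 -> 8 -> 9 -> 10 -> 15

Moves only go right or down, so the column and row indices never decrease.
Route from 1: down 1 to 6, right 4 to 10, down 1 to 15 — 6 moves in all.
Check: all required cells visited.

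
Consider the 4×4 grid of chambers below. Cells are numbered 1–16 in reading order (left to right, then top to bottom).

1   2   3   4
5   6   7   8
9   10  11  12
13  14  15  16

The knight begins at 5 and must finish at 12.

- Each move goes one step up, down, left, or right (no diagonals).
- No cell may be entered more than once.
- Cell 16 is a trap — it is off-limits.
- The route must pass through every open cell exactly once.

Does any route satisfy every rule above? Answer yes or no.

One route that works: 5 → 1 → 2 → 6 → 10 → 9 → 13 → 14 → 15 → 11 → 7 → 3 → 4 → 8 → 12.

yes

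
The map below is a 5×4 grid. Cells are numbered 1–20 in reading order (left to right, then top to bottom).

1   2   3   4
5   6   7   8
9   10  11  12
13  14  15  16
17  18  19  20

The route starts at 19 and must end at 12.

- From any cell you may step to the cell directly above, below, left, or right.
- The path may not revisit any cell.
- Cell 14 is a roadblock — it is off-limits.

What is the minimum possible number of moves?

The Manhattan distance from 19 to 12 is |5−3| + |3−4| = 3, so at least 3 moves are needed.
A route of 3 moves achieves this: 19 → 15 → 11 → 12.
Since 3 matches the lower bound, it is optimal.

3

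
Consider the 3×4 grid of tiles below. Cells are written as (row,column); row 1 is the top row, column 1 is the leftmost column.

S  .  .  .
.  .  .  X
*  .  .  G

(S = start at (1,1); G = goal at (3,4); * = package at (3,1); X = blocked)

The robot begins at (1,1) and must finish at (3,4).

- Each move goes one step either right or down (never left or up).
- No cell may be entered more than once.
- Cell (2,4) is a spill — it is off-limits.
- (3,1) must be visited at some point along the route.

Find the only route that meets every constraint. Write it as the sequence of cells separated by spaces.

(1,1) (2,1) (3,1) (3,2) (3,3) (3,4)

Moves only go right or down, so the column and row indices never decrease.
Route from (1,1): 2× down (reaching (3,1)), 3× right (reaching (3,4)) — 5 moves in all.
Check: all required cells visited.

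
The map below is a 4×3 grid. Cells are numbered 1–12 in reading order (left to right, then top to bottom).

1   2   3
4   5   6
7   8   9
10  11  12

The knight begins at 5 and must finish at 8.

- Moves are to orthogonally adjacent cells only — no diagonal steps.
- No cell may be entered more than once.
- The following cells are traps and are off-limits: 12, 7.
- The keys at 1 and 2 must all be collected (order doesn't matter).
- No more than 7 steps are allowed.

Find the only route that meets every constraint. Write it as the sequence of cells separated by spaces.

The budget equals the shortest possible length, so every move has to be on a shortest route through the required cells.
Route from 5: left to 4, up to 1, 2× right (reaching 3), 2× down (reaching 9), left to 8 — 7 moves in all.
Check: all required cells visited; 7 ≤ 7 moves.

5 4 1 2 3 6 9 8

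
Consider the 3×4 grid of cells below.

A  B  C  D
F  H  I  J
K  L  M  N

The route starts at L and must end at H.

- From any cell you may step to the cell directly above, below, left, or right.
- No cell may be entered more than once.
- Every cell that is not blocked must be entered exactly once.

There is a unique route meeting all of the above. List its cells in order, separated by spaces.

L K F A B C D J N M I H

Need to visit all 12 open cells exactly once, starting at L and ending at H.
Route from L: left to K, 2× up (reaching A), 3× right (reaching D), 2× down (reaching N), left to M, up to I, left to H — 11 moves in all.
Check: all 12 open cells covered.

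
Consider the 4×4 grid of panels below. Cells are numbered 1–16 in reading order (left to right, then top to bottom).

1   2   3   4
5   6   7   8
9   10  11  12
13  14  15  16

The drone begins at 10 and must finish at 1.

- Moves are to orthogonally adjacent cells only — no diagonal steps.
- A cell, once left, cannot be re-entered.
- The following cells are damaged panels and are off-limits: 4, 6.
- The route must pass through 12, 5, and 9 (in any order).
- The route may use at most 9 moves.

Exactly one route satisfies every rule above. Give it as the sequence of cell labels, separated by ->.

10 -> 11 -> 12 -> 16 -> 15 -> 14 -> 13 -> 9 -> 5 -> 1

The budget equals the shortest possible length, so every move has to be on a shortest route through the required cells.
Route from 10: right 2 to 12, down 1 to 16, left 3 to 13, up 3 to 1 — 9 moves in all.
Check: all required cells visited; 9 ≤ 9 moves.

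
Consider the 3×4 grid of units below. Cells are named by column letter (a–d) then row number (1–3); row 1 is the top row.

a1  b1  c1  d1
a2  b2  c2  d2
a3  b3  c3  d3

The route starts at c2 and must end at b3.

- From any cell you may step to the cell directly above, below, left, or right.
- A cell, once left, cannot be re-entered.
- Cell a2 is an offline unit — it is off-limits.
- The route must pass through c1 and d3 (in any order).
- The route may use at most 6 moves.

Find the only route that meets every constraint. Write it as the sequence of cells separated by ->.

The budget equals the shortest possible length, so every move has to be on a shortest route through the required cells.
Route from c2: up to c1, right to d1, 2× down (reaching d3), 2× left (reaching b3) — 6 moves in all.
Check: all required cells visited; 6 ≤ 6 moves.

c2 -> c1 -> d1 -> d2 -> d3 -> c3 -> b3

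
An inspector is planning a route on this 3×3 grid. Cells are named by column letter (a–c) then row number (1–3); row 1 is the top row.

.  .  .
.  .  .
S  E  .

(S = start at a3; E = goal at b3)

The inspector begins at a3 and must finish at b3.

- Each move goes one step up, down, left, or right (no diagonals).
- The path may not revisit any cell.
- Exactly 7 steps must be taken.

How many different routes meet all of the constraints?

Need simple routes of exactly 7 moves from a3 to b3 (Manhattan distance 1, so 3 moves are spent on a detour and 3 undoing it).
Enumerating: a3 a2 a1 b1 b2 c2 c3 b3 | a3 a2 a1 b1 c1 c2 c3 b3 | a3 a2 a1 b1 c1 c2 b2 b3 | a3 a2 b2 b1 c1 c2 c3 b3.
That gives 4 routes.

4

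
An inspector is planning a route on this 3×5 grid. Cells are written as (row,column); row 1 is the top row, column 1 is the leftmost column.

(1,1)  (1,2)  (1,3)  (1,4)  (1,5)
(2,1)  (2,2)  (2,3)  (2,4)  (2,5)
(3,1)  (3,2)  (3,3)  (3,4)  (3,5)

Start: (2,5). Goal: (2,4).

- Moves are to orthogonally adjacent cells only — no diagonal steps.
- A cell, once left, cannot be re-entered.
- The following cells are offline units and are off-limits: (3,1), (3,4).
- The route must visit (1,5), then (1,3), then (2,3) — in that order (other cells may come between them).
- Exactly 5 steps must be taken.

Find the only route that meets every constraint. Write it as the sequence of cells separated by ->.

The waypoints must appear in the order (1,5), (1,3), (2,3), with no cell reused.
Route from (2,5): up to (1,5), 2× left (reaching (1,3)), down to (2,3), right to (2,4) — 5 moves in all.
Check: order respected ((1,5) at step 1, (1,3) at step 3, (2,3) at step 4); 5 moves as required.

(2,5) -> (1,5) -> (1,4) -> (1,3) -> (2,3) -> (2,4)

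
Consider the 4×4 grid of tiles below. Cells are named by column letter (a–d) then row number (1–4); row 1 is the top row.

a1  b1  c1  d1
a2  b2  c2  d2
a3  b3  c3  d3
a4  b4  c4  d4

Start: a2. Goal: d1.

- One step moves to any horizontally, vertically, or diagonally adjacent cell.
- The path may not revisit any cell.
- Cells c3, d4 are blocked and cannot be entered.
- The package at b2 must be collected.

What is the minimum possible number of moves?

Any route passes through b2 somewhere between a2 and d1. Summing Chebyshev distances along the two legs (a2 → b2 → d1) gives a lower bound of 1 + 2 = 3 moves.
A route of 3 moves achieves this: a2 → b2 → c1 → d1.
Since 3 matches the lower bound, it is optimal.

3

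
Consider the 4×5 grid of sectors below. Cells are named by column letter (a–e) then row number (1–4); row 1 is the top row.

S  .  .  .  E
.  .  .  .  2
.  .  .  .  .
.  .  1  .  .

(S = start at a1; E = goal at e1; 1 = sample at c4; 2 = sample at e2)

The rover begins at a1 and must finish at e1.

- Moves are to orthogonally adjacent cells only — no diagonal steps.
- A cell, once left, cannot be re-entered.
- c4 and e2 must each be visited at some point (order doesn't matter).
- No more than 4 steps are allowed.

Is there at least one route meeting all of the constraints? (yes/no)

no

Even ignoring the no-revisit rule, getting from a1 to e1, taking the cheapest ordering a1 → c4 → e2 → e1 needs at least 5 + 4 + 1 = 10 moves (Manhattan distance per leg), which exceeds the 4-move limit.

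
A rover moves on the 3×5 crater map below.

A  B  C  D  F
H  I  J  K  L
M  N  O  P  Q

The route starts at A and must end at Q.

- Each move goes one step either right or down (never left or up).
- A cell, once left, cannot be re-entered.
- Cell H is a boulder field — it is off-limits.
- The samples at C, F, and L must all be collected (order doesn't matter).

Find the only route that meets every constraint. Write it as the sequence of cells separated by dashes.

A - B - C - D - F - L - Q

Moves only go right or down, so the column and row indices never decrease.
Route from A: right 4 to F, down 2 to Q — 6 moves in all.
Check: all required cells visited.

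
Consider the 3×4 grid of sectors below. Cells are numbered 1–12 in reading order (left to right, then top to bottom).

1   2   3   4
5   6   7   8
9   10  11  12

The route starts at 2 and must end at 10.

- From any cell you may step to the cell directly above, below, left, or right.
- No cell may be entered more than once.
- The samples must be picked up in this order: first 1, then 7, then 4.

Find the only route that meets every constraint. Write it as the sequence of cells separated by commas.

2, 1, 5, 6, 7, 3, 4, 8, 12, 11, 10

The waypoints must appear in the order 1, 7, 4, with no cell reused.
Route from 2: left to 1, down to 5, 2× right (reaching 7), up to 3, right to 4, 2× down (reaching 12), 2× left (reaching 10) — 10 moves in all.
Check: order respected (1 at step 1, 7 at step 4, 4 at step 6).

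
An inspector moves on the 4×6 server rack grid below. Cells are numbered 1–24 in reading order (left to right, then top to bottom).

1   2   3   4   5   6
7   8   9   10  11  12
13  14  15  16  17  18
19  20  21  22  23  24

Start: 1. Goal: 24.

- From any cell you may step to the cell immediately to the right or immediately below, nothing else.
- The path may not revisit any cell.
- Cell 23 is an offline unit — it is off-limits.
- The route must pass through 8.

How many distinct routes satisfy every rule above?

A right/down-only route from 1 to 24 makes exactly 3 down-moves and 5 right-moves in some order.
With no other constraints that would be C(8,3) = 56 routes.
Split at 8 and multiply the segment counts (each segment already excludes blocked cells): 1→8: 2; 8→24: 5; product = 10.
That gives 10 routes.

10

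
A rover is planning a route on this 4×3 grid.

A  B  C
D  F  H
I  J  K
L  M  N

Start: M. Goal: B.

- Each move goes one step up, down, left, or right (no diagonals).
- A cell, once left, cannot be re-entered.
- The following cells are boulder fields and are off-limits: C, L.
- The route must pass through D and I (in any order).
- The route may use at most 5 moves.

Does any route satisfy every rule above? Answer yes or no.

yes

One route that works: M → J → I → D → A → B.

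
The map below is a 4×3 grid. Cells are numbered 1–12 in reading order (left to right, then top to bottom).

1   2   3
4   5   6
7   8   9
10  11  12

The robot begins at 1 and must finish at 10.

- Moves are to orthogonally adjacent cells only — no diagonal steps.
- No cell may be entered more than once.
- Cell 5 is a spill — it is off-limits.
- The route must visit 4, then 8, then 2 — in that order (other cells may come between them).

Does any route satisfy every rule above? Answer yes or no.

no

Even ignoring the required order, no revisit-free route from 1 to 10 manages to pass through all of 4, 8, and 2: branching out from 1, every path either misses one of them or, having collected them, can no longer reach 10 without re-entering a cell.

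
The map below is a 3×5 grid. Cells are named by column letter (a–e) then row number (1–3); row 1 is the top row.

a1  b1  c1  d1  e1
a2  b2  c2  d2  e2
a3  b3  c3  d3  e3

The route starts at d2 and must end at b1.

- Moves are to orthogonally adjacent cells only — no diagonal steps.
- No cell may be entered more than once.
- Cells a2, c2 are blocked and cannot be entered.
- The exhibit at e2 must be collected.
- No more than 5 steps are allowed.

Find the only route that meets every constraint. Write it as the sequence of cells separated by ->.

d2 -> e2 -> e1 -> d1 -> c1 -> b1

The budget equals the shortest possible length, so every move has to be on a shortest route through the required cells.
Route from d2: right 1 to e2, up 1 to e1, left 3 to b1 — 5 moves in all.
Check: all required cells visited; 5 ≤ 5 moves.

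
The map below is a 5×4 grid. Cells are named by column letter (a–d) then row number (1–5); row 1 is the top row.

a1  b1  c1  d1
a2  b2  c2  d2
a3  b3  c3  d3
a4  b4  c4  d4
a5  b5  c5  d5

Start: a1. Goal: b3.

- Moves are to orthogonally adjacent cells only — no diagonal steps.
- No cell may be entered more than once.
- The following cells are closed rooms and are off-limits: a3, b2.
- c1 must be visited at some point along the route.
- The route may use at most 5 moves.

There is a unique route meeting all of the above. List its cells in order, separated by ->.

a1 -> b1 -> c1 -> c2 -> c3 -> b3

Any route must reach c1 and still end at b3 within 5 moves, so the order of the required stops is forced.
Route from a1: right 2 to c1, down 2 to c3, left 1 to b3 — 5 moves in all.
Check: all required cells visited; 5 ≤ 5 moves.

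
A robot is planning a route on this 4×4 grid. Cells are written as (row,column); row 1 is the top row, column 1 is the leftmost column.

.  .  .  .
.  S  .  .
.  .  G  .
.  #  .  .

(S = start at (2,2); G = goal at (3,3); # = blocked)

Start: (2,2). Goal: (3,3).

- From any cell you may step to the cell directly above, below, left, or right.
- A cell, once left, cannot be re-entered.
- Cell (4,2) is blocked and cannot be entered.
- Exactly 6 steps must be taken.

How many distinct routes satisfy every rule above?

Need simple routes of exactly 6 moves from (2,2) to (3,3) (Manhattan distance 2, so 2 moves are spent on a detour and 2 undoing it).
Enumerating: (2,2) (1,2) (1,1) (2,1) (3,1) (3,2) (3,3) | (2,2) (1,2) (1,3) (2,3) (2,4) (3,4) (3,3) | (2,2) (1,2) (1,3) (1,4) (2,4) (3,4) (3,3) | (2,2) (1,2) (1,3) (1,4) (2,4) (2,3) (3,3) | (2,2) (2,1) (1,1) (1,2) (1,3) (2,3) (3,3) | (2,2) (2,3) (1,3) (1,4) (2,4) (3,4) (3,3) | (2,2) (2,3) (2,4) (3,4) (4,4) (4,3) (3,3).
That gives 7 routes.

7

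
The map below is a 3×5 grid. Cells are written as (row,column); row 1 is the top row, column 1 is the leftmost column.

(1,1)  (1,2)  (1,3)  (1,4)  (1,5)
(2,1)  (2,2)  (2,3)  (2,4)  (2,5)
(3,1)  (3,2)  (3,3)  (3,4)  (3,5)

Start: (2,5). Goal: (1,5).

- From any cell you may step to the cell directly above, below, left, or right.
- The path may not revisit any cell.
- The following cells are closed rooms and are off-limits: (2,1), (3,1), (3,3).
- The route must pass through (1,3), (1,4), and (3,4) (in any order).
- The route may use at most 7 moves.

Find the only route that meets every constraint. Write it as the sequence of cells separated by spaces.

(2,5) (3,5) (3,4) (2,4) (2,3) (1,3) (1,4) (1,5)

The budget equals the shortest possible length, so every move has to be on a shortest route through the required cells.
Route from (2,5): down to (3,5), left to (3,4), up to (2,4), left to (2,3), up to (1,3), 2× right (reaching (1,5)) — 7 moves in all.
Check: all required cells visited; 7 ≤ 7 moves.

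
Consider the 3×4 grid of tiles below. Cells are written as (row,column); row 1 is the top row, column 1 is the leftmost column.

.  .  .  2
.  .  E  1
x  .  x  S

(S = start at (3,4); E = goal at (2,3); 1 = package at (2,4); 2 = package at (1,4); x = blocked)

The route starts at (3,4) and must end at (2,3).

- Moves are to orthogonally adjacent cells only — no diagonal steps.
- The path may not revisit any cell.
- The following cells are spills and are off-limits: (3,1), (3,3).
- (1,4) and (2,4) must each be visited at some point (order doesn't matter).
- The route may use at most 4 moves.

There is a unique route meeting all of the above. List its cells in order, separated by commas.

The 4-move cap with required stops at (1,4), (2,4) leaves no slack for detours.
Route from (3,4): 2× up (reaching (1,4)), left to (1,3), down to (2,3) — 4 moves in all.
Check: all required cells visited; 4 ≤ 4 moves.

(3,4), (2,4), (1,4), (1,3), (2,3)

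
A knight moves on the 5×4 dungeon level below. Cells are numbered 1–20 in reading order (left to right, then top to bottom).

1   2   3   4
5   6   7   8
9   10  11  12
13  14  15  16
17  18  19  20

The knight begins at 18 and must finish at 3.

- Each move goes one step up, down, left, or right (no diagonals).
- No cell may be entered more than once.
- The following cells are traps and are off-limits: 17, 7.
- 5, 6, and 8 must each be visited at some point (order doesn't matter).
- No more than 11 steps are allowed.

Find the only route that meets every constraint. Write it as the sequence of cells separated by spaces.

The 11-move cap with required stops at 5, 6, 8 leaves no slack for detours.
Route from 18: up to 14, left to 13, 2× up (reaching 5), right to 6, down to 10, 2× right (reaching 12), 2× up (reaching 4), left to 3 — 11 moves in all.
Check: all required cells visited; 11 ≤ 11 moves.

18 14 13 9 5 6 10 11 12 8 4 3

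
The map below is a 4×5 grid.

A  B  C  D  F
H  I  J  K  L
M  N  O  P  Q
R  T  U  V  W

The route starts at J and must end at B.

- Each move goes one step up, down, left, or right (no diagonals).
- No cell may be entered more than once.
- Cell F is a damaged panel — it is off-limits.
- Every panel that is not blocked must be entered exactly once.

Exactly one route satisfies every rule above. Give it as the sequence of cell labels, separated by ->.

J -> C -> D -> K -> L -> Q -> W -> V -> P -> O -> U -> T -> R -> M -> N -> I -> H -> A -> B

Need to visit all 19 open cells exactly once, starting at J and ending at B.
Cell W has only two open neighbours (Q and V), so the path must pass straight through it: one of those is the cell it's entered from and the other is where it exits.
Route from J: up to C, right to D, down to K, right to L, 2× down (reaching W), left to V, up to P, left to O, down to U, 2× left (reaching R), up to M, right to N, up to I, left to H, up to A, right to B — 18 moves in all.
Check: all 19 open cells covered.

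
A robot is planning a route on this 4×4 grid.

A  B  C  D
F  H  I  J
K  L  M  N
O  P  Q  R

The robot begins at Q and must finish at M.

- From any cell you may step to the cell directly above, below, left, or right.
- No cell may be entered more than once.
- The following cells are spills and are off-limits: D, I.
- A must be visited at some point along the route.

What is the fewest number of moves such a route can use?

9

Any route passes through A somewhere between Q and M. Summing Manhattan distances along the two legs (Q → A → M) gives a lower bound of 5 + 4 = 9 moves.
A route of 9 moves achieves this: Q → P → O → K → F → A → B → H → L → M.
Since 9 matches the lower bound, it is optimal.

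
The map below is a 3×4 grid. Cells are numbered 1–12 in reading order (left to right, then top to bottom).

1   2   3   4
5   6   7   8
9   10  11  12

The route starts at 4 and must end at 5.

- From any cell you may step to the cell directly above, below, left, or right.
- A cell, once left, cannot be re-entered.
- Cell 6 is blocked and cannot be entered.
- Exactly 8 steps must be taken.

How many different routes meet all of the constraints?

Need simple routes of exactly 8 moves from 4 to 5 (Manhattan distance 4, so 2 moves are spent on a detour and 2 undoing it).
Enumerating: 4 8 12 11 7 3 2 1 5 | 4 3 7 8 12 11 10 9 5.
That gives 2 routes.

2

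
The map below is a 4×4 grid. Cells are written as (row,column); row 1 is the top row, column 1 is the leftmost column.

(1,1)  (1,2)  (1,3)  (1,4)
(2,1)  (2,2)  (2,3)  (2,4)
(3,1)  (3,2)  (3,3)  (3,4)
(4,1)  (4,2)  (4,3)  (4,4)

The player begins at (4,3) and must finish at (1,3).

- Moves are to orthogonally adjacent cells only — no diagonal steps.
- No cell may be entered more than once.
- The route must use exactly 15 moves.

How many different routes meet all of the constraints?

Need simple routes of exactly 15 moves from (4,3) to (1,3) (Manhattan distance 3, so 6 moves are spent on a detour and 6 undoing it).
Enumerating: (4,3) (4,4) (3,4) (3,3) (3,2) (4,2) (4,1) (3,1) (2,1) (1,1) (1,2) (2,2) (2,3) (2,4) (1,4) (1,3).
That gives 1 route.

1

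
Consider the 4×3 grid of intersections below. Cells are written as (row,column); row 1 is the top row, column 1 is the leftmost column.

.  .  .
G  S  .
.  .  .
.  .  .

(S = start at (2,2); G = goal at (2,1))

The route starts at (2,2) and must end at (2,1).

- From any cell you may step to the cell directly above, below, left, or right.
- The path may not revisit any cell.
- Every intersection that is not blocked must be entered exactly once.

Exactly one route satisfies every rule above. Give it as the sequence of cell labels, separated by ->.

Need to visit all 12 open cells exactly once, starting at (2,2) and ending at (2,1).
Route from (2,2): down to (3,2), left to (3,1), down to (4,1), 2× right (reaching (4,3)), 3× up (reaching (1,3)), 2× left (reaching (1,1)), down to (2,1) — 11 moves in all.
Check: all 12 open cells covered.

(2,2) -> (3,2) -> (3,1) -> (4,1) -> (4,2) -> (4,3) -> (3,3) -> (2,3) -> (1,3) -> (1,2) -> (1,1) -> (2,1)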